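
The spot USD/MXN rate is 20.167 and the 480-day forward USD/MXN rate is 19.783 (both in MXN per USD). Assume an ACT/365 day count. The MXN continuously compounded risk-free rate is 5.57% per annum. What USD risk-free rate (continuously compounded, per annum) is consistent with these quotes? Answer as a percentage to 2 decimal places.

7.03%

F = S·e^((r_MXN − r_USD)T) ⇒ r_USD = r_MXN − ln(F/S)/T
ln(19.783/20.167) = -0.019225; /(480/365) = -0.014619
r_USD = 0.0557 + 0.014619 = 0.070319
r_USD = 7.03%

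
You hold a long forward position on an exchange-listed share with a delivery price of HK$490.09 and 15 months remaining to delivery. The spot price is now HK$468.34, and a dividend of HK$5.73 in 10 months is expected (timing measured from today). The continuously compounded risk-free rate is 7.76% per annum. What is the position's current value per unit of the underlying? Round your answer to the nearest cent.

HK$18.18

PV(remaining dividends) I = 5.73·e^(−0.0776·10/12) = 5.3712
Current forward F = (S − I)·e^(rT) = (468.34 − 5.3712)·e^(0.0776·15/12) = 462.9688 × 1.101860 = 510.1268
Value (long) = (F − K)·e^(−rT) = (510.1268 − 490.09) × 0.907556 = 18.1845
Value = HK$18.18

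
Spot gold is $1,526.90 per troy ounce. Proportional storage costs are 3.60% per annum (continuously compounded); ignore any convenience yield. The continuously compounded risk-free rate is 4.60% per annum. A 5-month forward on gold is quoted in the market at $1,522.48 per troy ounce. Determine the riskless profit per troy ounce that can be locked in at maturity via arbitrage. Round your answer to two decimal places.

$57.49 per troy ounce

Fair forward: F* = S·e^(carry·T), with carry = (r + u) = 0.0460 + 0.0360 = 0.0820
F* = 1526.90 · e^(0.0820 × 5/12) = 1526.90 · e^0.03416667 = 1526.90 × 1.03475706 = $1579.9706
Market $1522.48 < fair $1579.9706: forward underpriced → reverse cash-and-carry (short spot, go long the forward).
At maturity, profit = |F_mkt − F*| = |1522.48 − 1579.9706| = $57.49 per troy ounce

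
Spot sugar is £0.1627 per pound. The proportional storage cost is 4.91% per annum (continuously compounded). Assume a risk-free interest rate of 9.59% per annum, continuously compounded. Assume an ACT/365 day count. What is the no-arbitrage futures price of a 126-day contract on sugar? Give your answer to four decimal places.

Net carry = r + u − y = 0.0959 + 0.0491 − 0.0000 = 0.1450
F = S·e^((r+u−y)T) = 0.1627 · e^(0.1450 × 126/365) = 0.1627 · e^0.050055
= 0.1627 × 1.051329 = £0.1711 per pound

£0.1711 per pound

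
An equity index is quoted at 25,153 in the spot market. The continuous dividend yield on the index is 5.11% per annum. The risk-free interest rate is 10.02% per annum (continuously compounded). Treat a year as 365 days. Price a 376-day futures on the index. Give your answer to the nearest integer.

26,458

F = S·e^((r − q)T) = 25153 · e^((0.1002 − 0.0511) × 376/365)
= 25153 · e^0.050580 = 25153 × 1.051881
F = 26,458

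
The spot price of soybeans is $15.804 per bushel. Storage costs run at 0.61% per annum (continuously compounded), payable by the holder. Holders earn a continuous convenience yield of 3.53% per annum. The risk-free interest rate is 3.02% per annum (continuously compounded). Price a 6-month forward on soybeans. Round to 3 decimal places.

$15.812 per bushel

Net carry = r + u − y = 0.0302 + 0.0061 − 0.0353 = 0.0010
F = S·e^((r+u−y)T) = 15.804 · e^(0.0010 × 6/12) = 15.804 · e^0.000500
= 15.804 × 1.000500 = $15.812 per bushel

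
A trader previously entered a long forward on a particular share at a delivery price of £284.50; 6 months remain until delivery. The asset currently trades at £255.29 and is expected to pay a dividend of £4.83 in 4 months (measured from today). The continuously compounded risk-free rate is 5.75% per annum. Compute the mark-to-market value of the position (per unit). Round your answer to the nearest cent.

-£25.89

PV(remaining dividends) I = 4.83·e^(−0.0575·4/12) = 4.7383
Current forward F = (S − I)·e^(rT) = (255.29 − 4.7383)·e^(0.0575·6/12) = 250.5517 × 1.029167 = 257.8595
Value (long) = (F − K)·e^(−rT) = (257.8595 − 284.50) × 0.971659 = -25.8855
Value = -£25.89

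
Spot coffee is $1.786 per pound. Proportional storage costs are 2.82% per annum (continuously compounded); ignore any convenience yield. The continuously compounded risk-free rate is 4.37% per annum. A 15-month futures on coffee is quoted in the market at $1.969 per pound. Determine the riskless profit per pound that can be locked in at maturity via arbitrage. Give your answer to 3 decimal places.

Fair futures: F* = S·e^(carry·T), with carry = (r + u) = 0.0437 + 0.0282 = 0.0719
F* = 1.786 · e^(0.0719 × 15/12) = 1.786 · e^0.089875 = 1.786 × 1.094038 = $1.9540
Market $1.969 > fair $1.9540: forward overpriced → cash-and-carry (buy spot, short the forward).
At maturity, profit = |F_mkt − F*| = |1.969 − 1.9540| = $0.015 per pound

$0.015 per pound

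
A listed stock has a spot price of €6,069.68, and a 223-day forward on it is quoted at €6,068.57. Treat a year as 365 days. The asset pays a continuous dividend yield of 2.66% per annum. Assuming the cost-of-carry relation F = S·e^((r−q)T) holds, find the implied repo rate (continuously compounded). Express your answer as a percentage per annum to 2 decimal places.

2.63%

From F = S·e^((r−q)T): (r − q) = ln(F/S)/T
ln(6068.57/6069.68) = ln(0.999817) = -0.000183
(r − q) = -0.000183 / (223/365) = -0.000300
r = ln(F/S)/T + q = -0.000300 + 0.0266 = 0.026300
r = 2.63%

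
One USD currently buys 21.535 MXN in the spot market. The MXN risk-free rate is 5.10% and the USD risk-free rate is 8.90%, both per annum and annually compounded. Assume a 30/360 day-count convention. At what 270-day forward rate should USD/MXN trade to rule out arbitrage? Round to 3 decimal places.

20.969

By covered interest parity, F = S · (1+r_MXN)^T / (1+r_USD)^T
= 21.535 × 1.038011 / 1.066034 = 21.535 × 0.973713
F = 20.969 MXN per USD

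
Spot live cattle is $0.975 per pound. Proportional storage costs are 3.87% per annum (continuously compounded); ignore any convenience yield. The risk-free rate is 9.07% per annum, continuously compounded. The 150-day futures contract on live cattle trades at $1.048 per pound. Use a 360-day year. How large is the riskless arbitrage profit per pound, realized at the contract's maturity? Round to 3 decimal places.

Fair futures: F* = S·e^(carry·T), with carry = (r + u) = 0.0907 + 0.0387 = 0.1294
F* = 0.975 · e^(0.1294 × 150/360) = 0.975 · e^0.053917 = 0.975 × 1.055397 = $1.0290
Market $1.048 > fair $1.0290: forward overpriced → cash-and-carry (buy spot, short the forward).
At maturity, profit = |F_mkt − F*| = |1.048 − 1.0290| = $0.019 per pound

$0.019 per pound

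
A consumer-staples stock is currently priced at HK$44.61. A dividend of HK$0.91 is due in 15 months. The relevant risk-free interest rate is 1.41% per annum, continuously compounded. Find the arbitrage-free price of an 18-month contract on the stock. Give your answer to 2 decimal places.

PV(dividends) I = 0.91·e^(−0.0141·15/12)
I = 0.8941
F = (S − I)·e^(rT) = (44.61 − 0.8941) · e^(0.0141·18/12)
= 43.7159 · e^0.021150 = 43.7159 × 1.021375 = HK$44.65

HK$44.65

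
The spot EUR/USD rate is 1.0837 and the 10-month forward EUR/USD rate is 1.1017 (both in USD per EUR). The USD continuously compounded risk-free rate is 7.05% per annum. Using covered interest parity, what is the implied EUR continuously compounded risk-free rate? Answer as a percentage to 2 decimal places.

F = S·e^((r_USD − r_EUR)T) ⇒ r_EUR = r_USD − ln(F/S)/T
ln(1.1017/1.0837) = 0.016473; /(10/12) = 0.019768
r_EUR = 0.0705 − 0.019768 = 0.050732
r_EUR = 5.07%

5.07%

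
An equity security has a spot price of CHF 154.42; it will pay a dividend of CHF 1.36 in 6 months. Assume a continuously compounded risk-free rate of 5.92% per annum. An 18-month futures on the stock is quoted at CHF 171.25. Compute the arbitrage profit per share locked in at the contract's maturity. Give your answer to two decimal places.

PV(dividends) I = 1.36·e^(−0.0592·6/12) = 1.3203
Fair futures F* = (S − I)·e^(rT) = (154.42 − 1.3203)·e^0.088800 = 153.0997 × 1.092862 = 167.3168
Market CHF 171.25 > fair 167.3168: forward overpriced → cash-and-carry (borrow at r, buy the stock and collect the dividends, short the forward).
Profit at T = |F_mkt − F*| = |171.25 − 167.3168| = CHF 3.93 per share

CHF 3.93 per share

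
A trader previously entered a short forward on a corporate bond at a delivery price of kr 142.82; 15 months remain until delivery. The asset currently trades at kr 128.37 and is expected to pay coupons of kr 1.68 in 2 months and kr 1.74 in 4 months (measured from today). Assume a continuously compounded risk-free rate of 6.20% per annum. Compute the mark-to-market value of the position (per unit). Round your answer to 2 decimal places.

kr 7.17

PV(remaining coupons) I = 1.68·e^(−0.0620·2/12) + 1.74·e^(−0.0620·4/12) = 3.3671
Current forward F = (S − I)·e^(rT) = (128.37 − 3.3671)·e^(0.0620·15/12) = 125.0029 × 1.080582 = 135.0759
Value (long) = (F − K)·e^(−rT) = (135.0759 − 142.82) × 0.925427 = -7.1666
Short position value = −(long value) = kr 7.17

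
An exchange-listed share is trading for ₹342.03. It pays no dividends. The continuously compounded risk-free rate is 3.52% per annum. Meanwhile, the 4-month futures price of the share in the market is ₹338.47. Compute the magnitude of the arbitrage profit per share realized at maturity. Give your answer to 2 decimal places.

Fair futures: F* = S·e^(carry·T), with carry = r = 0.0352
F* = 342.03 · e^(0.0352 × 4/12) = 342.03 · e^0.011733 = 342.03 × 1.011802 = ₹346.0666
Market ₹338.47 < fair ₹346.0666: forward underpriced → reverse cash-and-carry (short spot, go long the forward).
At maturity, profit = |F_mkt − F*| = |338.47 − 346.0666| = ₹7.60 per share

₹7.60 per share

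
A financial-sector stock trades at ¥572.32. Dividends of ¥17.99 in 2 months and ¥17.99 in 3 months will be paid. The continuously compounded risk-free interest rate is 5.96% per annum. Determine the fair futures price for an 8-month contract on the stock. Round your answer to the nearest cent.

¥558.54

PV(dividends) I = 17.99·e^(−0.0596·2/12) + 17.99·e^(−0.0596·3/12)
I = 17.8122 + 17.7239 = 35.5361
F = (S − I)·e^(rT) = (572.32 − 35.5361) · e^(0.0596·8/12)
= 536.7839 · e^0.039733 = 536.7839 × 1.040533 = ¥558.54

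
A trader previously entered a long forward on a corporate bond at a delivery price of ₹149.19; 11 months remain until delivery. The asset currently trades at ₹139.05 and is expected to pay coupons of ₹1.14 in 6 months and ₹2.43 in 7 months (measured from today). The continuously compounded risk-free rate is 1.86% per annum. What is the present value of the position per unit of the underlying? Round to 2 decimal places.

PV(remaining coupons) I = 1.14·e^(−0.0186·6/12) + 2.43·e^(−0.0186·7/12) = 3.5332
Current forward F = (S − I)·e^(rT) = (139.05 − 3.5332)·e^(0.0186·11/12) = 135.5168 × 1.017196 = 137.8471
Value (long) = (F − K)·e^(−rT) = (137.8471 − 149.19) × 0.983095 = -11.1511
Value = -₹11.15

-₹11.15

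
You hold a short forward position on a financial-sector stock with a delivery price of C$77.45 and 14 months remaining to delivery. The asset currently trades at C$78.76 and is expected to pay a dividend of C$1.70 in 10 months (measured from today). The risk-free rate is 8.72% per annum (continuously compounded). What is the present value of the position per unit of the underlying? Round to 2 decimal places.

-C$7.22

PV(remaining dividends) I = 1.70·e^(−0.0872·10/12) = 1.5808
Current forward F = (S − I)·e^(rT) = (78.76 − 1.5808)·e^(0.0872·14/12) = 77.1792 × 1.107088 = 85.4442
Value (long) = (F − K)·e^(−rT) = (85.4442 − 77.45) × 0.903270 = 7.2209
Short position value = −(long value) = -C$7.22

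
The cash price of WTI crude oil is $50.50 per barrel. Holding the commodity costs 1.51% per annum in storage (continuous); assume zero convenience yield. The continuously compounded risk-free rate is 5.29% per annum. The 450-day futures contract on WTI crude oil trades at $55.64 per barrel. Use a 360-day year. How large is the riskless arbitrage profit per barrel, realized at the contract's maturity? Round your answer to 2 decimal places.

$0.66 per barrel

Fair futures: F* = S·e^(carry·T), with carry = (r + u) = 0.0529 + 0.0151 = 0.0680
F* = 50.50 · e^(0.0680 × 450/360) = 50.50 · e^0.085000 = 50.50 × 1.088717 = $54.9802
Market $55.64 > fair $54.9802: forward overpriced → cash-and-carry (buy spot, short the forward).
At maturity, profit = |F_mkt − F*| = |55.64 − 54.9802| = $0.66 per barrel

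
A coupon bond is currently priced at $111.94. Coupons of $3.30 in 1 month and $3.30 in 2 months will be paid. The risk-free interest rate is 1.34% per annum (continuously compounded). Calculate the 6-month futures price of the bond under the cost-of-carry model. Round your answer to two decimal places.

PV(coupons) I = 3.30·e^(−0.0134·1/12) + 3.30·e^(−0.0134·2/12)
I = 3.2963 + 3.2926 = 6.5889
F = (S − I)·e^(rT) = (111.94 − 6.5889) · e^(0.0134·6/12)
= 105.3511 · e^0.006700 = 105.3511 × 1.006722 = $106.06

$106.06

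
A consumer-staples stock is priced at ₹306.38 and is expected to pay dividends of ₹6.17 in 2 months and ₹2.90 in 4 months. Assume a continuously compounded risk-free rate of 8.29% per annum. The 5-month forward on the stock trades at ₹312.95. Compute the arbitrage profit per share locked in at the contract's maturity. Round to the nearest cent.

₹5.02 per share

PV(dividends) I = 6.17·e^(−0.0829·2/12) + 2.90·e^(−0.0829·4/12) = 8.9063
Fair forward F* = (S − I)·e^(rT) = (306.38 − 8.9063)·e^0.034542 = 297.4737 × 1.035146 = 307.9287
Market ₹312.95 > fair 307.9287: forward overpriced → cash-and-carry (borrow at r, buy the stock and collect the dividends, short the forward).
Profit at T = |F_mkt − F*| = |312.95 − 307.9287| = ₹5.02 per share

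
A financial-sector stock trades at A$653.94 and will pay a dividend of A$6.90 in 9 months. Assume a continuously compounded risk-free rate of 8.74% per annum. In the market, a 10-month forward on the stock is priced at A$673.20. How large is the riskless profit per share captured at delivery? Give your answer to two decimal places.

A$23.20 per share

PV(dividends) I = 6.90·e^(−0.0874·9/12) = 6.4622
Fair forward F* = (S − I)·e^(rT) = (653.94 − 6.4622)·e^0.072833 = 647.4778 × 1.075551 = 696.3954
Market A$673.20 < fair 696.3954: forward underpriced → reverse cash-and-carry (short the stock, invest proceeds at r, pay the dividends, go long the forward).
Profit at T = |F_mkt − F*| = |673.20 − 696.3954| = A$23.20 per share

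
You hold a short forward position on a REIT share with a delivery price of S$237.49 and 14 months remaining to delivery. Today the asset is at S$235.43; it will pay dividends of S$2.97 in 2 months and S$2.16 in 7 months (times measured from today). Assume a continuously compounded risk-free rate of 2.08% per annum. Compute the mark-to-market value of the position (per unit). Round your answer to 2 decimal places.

S$1.46

PV(remaining dividends) I = 2.97·e^(−0.0208·2/12) + 2.16·e^(−0.0208·7/12) = 5.0937
Current forward F = (S − I)·e^(rT) = (235.43 − 5.0937)·e^(0.0208·14/12) = 230.3363 × 1.024563 = 235.9941
Value (long) = (F − K)·e^(−rT) = (235.9941 − 237.49) × 0.976025 = -1.4600
Short position value = −(long value) = S$1.46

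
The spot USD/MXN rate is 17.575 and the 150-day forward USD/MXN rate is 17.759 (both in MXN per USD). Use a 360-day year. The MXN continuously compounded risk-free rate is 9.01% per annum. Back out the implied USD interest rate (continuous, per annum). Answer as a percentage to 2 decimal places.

F = S·e^((r_MXN − r_USD)T) ⇒ r_USD = r_MXN − ln(F/S)/T
ln(17.759/17.575) = 0.010415; /(150/360) = 0.024996
r_USD = 0.0901 − 0.024996 = 0.065104
r_USD = 6.51%

6.51%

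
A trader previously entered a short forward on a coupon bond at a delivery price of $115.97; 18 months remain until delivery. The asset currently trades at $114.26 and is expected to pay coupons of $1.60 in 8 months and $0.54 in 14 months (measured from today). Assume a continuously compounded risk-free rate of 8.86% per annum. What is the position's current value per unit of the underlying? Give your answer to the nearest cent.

-$10.73

PV(remaining coupons) I = 1.60·e^(−0.0886·8/12) + 0.54·e^(−0.0886·14/12) = 1.9952
Current forward F = (S − I)·e^(rT) = (114.26 − 1.9952)·e^(0.0886·18/12) = 112.2648 × 1.142136 = 128.2217
Value (long) = (F − K)·e^(−rT) = (128.2217 − 115.97) × 0.875553 = 10.7270
Short position value = −(long value) = -$10.73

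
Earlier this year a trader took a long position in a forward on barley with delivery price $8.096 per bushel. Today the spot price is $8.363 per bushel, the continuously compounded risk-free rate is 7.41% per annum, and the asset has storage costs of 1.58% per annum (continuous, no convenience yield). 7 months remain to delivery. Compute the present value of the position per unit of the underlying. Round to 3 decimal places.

$0.687 per bushel

Current fair forward for the remaining 7 months: F = S·e^((r + u)·T), (r + u) = 0.0741 + 0.0158 = 0.0899
F = 8.363 · e^(0.0899 × 7/12) = 8.363 × 1.053841 = 8.8133
Value of long forward = (F − K)·e^(−rT) = (8.8133 − 8.096) · e^(−0.0741·7/12)
= 0.7173 × 0.957696 = 0.687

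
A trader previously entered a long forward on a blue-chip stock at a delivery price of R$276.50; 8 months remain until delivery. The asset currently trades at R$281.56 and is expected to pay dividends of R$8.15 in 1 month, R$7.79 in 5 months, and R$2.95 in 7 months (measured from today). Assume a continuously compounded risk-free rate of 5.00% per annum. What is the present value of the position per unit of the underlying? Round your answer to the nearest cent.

-R$4.49

PV(remaining dividends) I = 8.15·e^(−0.0500·1/12) + 7.79·e^(−0.0500·5/12) + 2.95·e^(−0.0500·7/12) = 18.6107
Current forward F = (S − I)·e^(rT) = (281.56 − 18.6107)·e^(0.0500·8/12) = 262.9493 × 1.033895 = 271.8620
Value (long) = (F − K)·e^(−rT) = (271.8620 − 276.50) × 0.967216 = -4.4859
Value = -R$4.49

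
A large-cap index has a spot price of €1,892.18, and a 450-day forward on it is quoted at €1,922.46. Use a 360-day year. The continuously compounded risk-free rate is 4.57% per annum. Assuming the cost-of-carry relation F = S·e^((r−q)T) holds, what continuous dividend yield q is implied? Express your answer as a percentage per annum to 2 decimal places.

From F = S·e^((r−q)T): (r − q) = ln(F/S)/T
ln(1922.46/1892.18) = ln(1.016003) = 0.015876
(r − q) = 0.015876 / (450/360) = 0.012701
q = r − ln(F/S)/T = 0.0457 − 0.012701 = 0.032999
q = 3.30%

3.30%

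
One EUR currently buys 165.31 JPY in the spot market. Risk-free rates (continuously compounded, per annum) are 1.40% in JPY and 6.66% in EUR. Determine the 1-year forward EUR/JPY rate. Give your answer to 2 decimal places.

156.84

F = S·e^((r_JPY − r_EUR)T) = 165.31 · e^((0.0140 − 0.0666) × 1)
= 165.31 · e^-0.052600 = 165.31 × 0.948759
F = 156.84 JPY per EUR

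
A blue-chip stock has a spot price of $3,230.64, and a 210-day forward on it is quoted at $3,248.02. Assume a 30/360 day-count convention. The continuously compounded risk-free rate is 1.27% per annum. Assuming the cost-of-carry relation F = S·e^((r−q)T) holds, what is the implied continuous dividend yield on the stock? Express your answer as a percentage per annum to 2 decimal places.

From F = S·e^((r−q)T): (r − q) = ln(F/S)/T
ln(3248.02/3230.64) = ln(1.005380) = 0.005366
(r − q) = 0.005366 / (210/360) = 0.009199
q = r − ln(F/S)/T = 0.0127 − 0.009199 = 0.003501
q = 0.35%

0.35%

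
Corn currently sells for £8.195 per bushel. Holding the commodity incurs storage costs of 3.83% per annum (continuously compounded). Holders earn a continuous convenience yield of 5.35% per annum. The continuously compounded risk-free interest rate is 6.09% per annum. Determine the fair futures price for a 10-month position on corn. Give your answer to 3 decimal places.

£8.513 per bushel

Net carry = r + u − y = 0.0609 + 0.0383 − 0.0535 = 0.0457
F = S·e^((r+u−y)T) = 8.195 · e^(0.0457 × 10/12) = 8.195 · e^0.038083
= 8.195 × 1.038817 = £8.513 per bushel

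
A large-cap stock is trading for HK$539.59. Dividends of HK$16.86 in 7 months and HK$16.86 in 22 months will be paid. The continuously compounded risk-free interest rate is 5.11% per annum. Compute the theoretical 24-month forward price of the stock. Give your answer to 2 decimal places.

PV(dividends) I = 16.86·e^(−0.0511·7/12) + 16.86·e^(−0.0511·22/12)
I = 16.3648 + 15.3522 = 31.7170
F = (S − I)·e^(rT) = (539.59 − 31.7170) · e^(0.0511·24/12)
= 507.8730 · e^0.102200 = 507.8730 × 1.107605 = HK$562.52

HK$562.52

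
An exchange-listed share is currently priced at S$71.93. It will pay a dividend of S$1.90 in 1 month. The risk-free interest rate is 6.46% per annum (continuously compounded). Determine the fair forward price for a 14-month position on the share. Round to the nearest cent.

PV(dividends) I = 1.90·e^(−0.0646·1/12)
I = 1.8898
F = (S − I)·e^(rT) = (71.93 − 1.8898) · e^(0.0646·14/12)
= 70.0402 · e^0.075367 = 70.0402 × 1.078280 = S$75.52

S$75.52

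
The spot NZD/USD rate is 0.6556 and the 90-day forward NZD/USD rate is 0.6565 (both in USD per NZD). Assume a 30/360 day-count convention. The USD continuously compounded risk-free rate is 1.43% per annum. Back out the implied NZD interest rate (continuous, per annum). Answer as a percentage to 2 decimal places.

0.88%

F = S·e^((r_USD − r_NZD)T) ⇒ r_NZD = r_USD − ln(F/S)/T
ln(0.6565/0.6556) = 0.001372; /(90/360) = 0.005488
r_NZD = 0.0143 − 0.005488 = 0.008812
r_NZD = 0.88%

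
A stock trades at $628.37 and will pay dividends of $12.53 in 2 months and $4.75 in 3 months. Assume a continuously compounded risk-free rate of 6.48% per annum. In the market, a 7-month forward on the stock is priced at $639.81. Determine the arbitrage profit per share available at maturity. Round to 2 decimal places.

PV(dividends) I = 12.53·e^(−0.0648·2/12) + 4.75·e^(−0.0648·3/12) = 17.0691
Fair forward F* = (S − I)·e^(rT) = (628.37 − 17.0691)·e^0.037800 = 611.3009 × 1.038524 = 634.8507
Market $639.81 > fair 634.8507: forward overpriced → cash-and-carry (borrow at r, buy the stock and collect the dividends, short the forward).
Profit at T = |F_mkt − F*| = |639.81 − 634.8507| = $4.96 per share

$4.96 per share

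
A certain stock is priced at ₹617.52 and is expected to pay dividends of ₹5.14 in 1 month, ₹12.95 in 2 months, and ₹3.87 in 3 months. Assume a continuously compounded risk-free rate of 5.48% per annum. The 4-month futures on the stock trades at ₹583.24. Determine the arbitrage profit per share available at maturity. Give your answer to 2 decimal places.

₹23.50 per share

PV(dividends) I = 5.14·e^(−0.0548·1/12) + 12.95·e^(−0.0548·2/12) + 3.87·e^(−0.0548·3/12) = 21.7662
Fair futures F* = (S − I)·e^(rT) = (617.52 − 21.7662)·e^0.018267 = 595.7538 × 1.018435 = 606.7365
Market ₹583.24 < fair 606.7365: forward underpriced → reverse cash-and-carry (short the stock, invest proceeds at r, pay the dividends, go long the forward).
Profit at T = |F_mkt − F*| = |583.24 − 606.7365| = ₹23.50 per share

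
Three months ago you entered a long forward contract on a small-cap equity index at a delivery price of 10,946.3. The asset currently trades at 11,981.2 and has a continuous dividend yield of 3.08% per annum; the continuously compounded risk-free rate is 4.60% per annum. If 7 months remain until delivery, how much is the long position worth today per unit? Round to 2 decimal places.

1111.38

Current fair forward for the remaining 7 months: F = S·e^((r − q)·T), (r − q) = 0.0460 − 0.0308 = 0.0152
F = 11981.2 · e^(0.0152 × 7/12) = 11981.2 × 1.00890609 = 12087.9056
Value of long forward = (F − K)·e^(−rT) = (12087.9056 − 10946.3) · e^(−0.0460·7/12)
= 1141.6056 × 0.97352348 = 1111.38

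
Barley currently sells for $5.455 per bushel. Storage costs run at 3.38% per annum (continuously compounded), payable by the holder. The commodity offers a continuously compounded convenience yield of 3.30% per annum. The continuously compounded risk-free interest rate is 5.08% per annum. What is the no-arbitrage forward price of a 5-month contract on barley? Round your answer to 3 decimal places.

$5.574 per bushel

Net carry = r + u − y = 0.0508 + 0.0338 − 0.0330 = 0.0516
F = S·e^((r+u−y)T) = 5.455 · e^(0.0516 × 5/12) = 5.455 · e^0.021500
= 5.455 × 1.021733 = $5.574 per bushel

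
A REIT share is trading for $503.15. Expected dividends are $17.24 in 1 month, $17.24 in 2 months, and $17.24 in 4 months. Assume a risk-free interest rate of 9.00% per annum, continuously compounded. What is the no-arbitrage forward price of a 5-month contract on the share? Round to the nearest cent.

$469.61

PV(dividends) I = 17.24·e^(−0.0900·1/12) + 17.24·e^(−0.0900·2/12) + 17.24·e^(−0.0900·4/12)
I = 17.1112 + 16.9833 + 16.7305 = 50.8250
F = (S − I)·e^(rT) = (503.15 − 50.8250) · e^(0.0900·5/12)
= 452.3250 · e^0.037500 = 452.3250 × 1.038212 = $469.61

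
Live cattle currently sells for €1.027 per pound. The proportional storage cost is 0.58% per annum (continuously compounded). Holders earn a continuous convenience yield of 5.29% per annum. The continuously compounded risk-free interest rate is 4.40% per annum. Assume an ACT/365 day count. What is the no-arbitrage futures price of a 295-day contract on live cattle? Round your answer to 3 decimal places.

€1.024 per pound

Net carry = r + u − y = 0.0440 + 0.0058 − 0.0529 = -0.0031
F = S·e^((r+u−y)T) = 1.027 · e^(-0.0031 × 295/365) = 1.027 · e^-0.002505
= 1.027 × 0.997498 = €1.024 per pound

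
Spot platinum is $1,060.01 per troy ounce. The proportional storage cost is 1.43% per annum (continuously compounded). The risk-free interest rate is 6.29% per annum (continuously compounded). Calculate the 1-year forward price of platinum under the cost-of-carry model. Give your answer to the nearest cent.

Net carry = r + u − y = 0.0629 + 0.0143 − 0.0000 = 0.0772
F = S·e^((r+u−y)T) = 1060.01 · e^(0.0772 × 1) = 1060.01 · e^0.07720000
= 1060.01 × 1.08025811 = $1,145.08 per troy ounce

$1,145.08 per troy ounce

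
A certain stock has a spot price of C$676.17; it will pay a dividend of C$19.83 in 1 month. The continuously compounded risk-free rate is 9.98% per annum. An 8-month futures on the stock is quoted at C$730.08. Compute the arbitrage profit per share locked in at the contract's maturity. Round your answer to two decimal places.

C$28.41 per share

PV(dividends) I = 19.83·e^(−0.0998·1/12) = 19.6658
Fair futures F* = (S − I)·e^(rT) = (676.17 − 19.6658)·e^0.066533 = 656.5042 × 1.068796 = 701.6691
Market C$730.08 > fair 701.6691: forward overpriced → cash-and-carry (borrow at r, buy the stock and collect the dividends, short the forward).
Profit at T = |F_mkt − F*| = |730.08 − 701.6691| = C$28.41 per share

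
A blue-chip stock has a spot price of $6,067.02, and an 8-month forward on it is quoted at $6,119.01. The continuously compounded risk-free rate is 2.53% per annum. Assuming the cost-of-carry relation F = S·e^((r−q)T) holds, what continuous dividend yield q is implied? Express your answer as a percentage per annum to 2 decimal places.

1.25%

From F = S·e^((r−q)T): (r − q) = ln(F/S)/T
ln(6119.01/6067.02) = ln(1.008569) = 0.008532
(r − q) = 0.008532 / (8/12) = 0.012798
q = r − ln(F/S)/T = 0.0253 − 0.012798 = 0.012502
q = 1.25%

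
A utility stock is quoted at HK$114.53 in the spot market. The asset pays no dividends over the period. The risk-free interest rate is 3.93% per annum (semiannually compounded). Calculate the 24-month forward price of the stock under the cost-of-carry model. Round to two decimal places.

F = S · (1+r/2)^(2T)
= 114.53 × 1.080947
F = HK$123.80

HK$123.80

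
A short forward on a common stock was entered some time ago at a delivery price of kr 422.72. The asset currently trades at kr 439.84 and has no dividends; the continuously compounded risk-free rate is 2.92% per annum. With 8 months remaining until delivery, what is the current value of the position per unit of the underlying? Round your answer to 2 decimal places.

Current fair forward for the remaining 8 months: F = S·e^(r·T), r = 0.0292
F = 439.84 · e^(0.0292 × 8/12) = 439.84 × 1.019657 = 448.4859
Value of long forward = (F − K)·e^(−rT) = (448.4859 − 422.72) · e^(−0.0292·8/12)
= 25.7659 × 0.980722 = 25.27
Short position value = −(long value) = -kr 25.27

-kr 25.27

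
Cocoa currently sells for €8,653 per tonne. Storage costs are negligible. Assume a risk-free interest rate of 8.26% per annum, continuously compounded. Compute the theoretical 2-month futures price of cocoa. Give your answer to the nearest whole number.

F = S·e^(rT) = 8653 · e^(0.0826 × 2/12) = 8653 · e^0.013767
= 8653 × 1.013862 = €8,773 per tonne

€8,773 per tonne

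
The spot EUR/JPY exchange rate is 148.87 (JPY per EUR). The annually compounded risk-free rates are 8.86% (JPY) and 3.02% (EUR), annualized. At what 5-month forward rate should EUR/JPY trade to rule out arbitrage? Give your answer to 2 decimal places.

152.33

By covered interest parity, F = S · (1+r_JPY)^T / (1+r_EUR)^T
= 148.87 × 1.036005 / 1.012474 = 148.87 × 1.023241
F = 152.33 JPY per EUR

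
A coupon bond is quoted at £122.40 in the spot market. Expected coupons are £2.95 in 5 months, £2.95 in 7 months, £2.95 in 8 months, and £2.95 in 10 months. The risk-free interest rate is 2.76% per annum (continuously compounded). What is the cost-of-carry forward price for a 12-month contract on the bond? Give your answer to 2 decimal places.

PV(coupons) I = 2.95·e^(−0.0276·5/12) + 2.95·e^(−0.0276·7/12) + 2.95·e^(−0.0276·8/12) + 2.95·e^(−0.0276·10/12)
I = 2.9163 + 2.9029 + 2.8962 + 2.8829 = 11.5983
F = (S − I)·e^(rT) = (122.40 − 11.5983) · e^(0.0276·12/12)
= 110.8017 · e^0.027600 = 110.8017 × 1.027984 = £113.90

£113.90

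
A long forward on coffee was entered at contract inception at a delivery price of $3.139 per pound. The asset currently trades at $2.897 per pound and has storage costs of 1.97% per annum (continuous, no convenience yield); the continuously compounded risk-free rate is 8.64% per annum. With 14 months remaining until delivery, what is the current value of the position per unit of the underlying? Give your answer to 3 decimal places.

$0.126 per pound

Current fair forward for the remaining 14 months: F = S·e^((r + u)·T), (r + u) = 0.0864 + 0.0197 = 0.1061
F = 2.897 · e^(0.1061 × 14/12) = 2.897 × 1.131771 = 3.2787
Value of long forward = (F − K)·e^(−rT) = (3.2787 − 3.139) · e^(−0.0864·14/12)
= 0.1397 × 0.904114 = 0.126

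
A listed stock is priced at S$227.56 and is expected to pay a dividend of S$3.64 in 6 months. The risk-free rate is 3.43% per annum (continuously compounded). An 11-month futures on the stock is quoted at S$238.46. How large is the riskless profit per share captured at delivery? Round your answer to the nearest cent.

PV(dividends) I = 3.64·e^(−0.0343·6/12) = 3.5781
Fair futures F* = (S − I)·e^(rT) = (227.56 − 3.5781)·e^0.031442 = 223.9819 × 1.031942 = 231.1363
Market S$238.46 > fair 231.1363: forward overpriced → cash-and-carry (borrow at r, buy the stock and collect the dividends, short the forward).
Profit at T = |F_mkt − F*| = |238.46 − 231.1363| = S$7.32 per share

S$7.32 per share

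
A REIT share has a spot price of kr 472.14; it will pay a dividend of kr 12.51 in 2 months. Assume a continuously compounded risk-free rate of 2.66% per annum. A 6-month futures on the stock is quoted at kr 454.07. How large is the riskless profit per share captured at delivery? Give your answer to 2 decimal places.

PV(dividends) I = 12.51·e^(−0.0266·2/12) = 12.4547
Fair futures F* = (S − I)·e^(rT) = (472.14 − 12.4547)·e^0.013300 = 459.6853 × 1.013389 = 465.8400
Market kr 454.07 < fair 465.8400: forward underpriced → reverse cash-and-carry (short the stock, invest proceeds at r, pay the dividends, go long the forward).
Profit at T = |F_mkt − F*| = |454.07 − 465.8400| = kr 11.77 per share

kr 11.77 per share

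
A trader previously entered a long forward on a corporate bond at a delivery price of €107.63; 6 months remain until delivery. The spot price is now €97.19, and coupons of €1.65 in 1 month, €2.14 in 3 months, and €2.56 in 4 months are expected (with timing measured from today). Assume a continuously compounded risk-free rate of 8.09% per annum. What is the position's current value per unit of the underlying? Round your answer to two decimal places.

-€12.40

PV(remaining coupons) I = 1.65·e^(−0.0809·1/12) + 2.14·e^(−0.0809·3/12) + 2.56·e^(−0.0809·4/12) = 6.2280
Current forward F = (S − I)·e^(rT) = (97.19 − 6.2280)·e^(0.0809·6/12) = 90.9620 × 1.041279 = 94.7168
Value (long) = (F − K)·e^(−rT) = (94.7168 − 107.63) × 0.960357 = -12.4013
Value = -€12.40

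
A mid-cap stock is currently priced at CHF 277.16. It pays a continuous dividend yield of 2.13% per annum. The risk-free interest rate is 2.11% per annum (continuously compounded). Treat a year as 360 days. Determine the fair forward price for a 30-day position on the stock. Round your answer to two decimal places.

CHF 277.16

F = S·e^((r − q)T) = 277.16 · e^((0.0211 − 0.0213) × 30/360)
= 277.16 · e^-0.000017 = 277.16 × 0.999983
F = CHF 277.16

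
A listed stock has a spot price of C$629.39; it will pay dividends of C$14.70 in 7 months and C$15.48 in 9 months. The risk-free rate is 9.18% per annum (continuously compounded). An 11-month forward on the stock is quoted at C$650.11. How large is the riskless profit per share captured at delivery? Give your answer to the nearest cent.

PV(dividends) I = 14.70·e^(−0.0918·7/12) + 15.48·e^(−0.0918·9/12) = 28.3836
Fair forward F* = (S − I)·e^(rT) = (629.39 − 28.3836)·e^0.084150 = 601.0064 × 1.087792 = 653.7700
Market C$650.11 < fair 653.7700: forward underpriced → reverse cash-and-carry (short the stock, invest proceeds at r, pay the dividends, go long the forward).
Profit at T = |F_mkt − F*| = |650.11 − 653.7700| = C$3.66 per share

C$3.66 per share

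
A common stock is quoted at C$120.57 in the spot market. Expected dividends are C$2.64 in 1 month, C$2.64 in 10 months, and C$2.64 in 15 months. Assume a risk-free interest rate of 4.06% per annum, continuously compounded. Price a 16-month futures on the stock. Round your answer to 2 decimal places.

C$119.16

PV(dividends) I = 2.64·e^(−0.0406·1/12) + 2.64·e^(−0.0406·10/12) + 2.64·e^(−0.0406·15/12)
I = 2.6311 + 2.5522 + 2.5094 = 7.6927
F = (S − I)·e^(rT) = (120.57 − 7.6927) · e^(0.0406·16/12)
= 112.8773 · e^0.054133 = 112.8773 × 1.055625 = C$119.16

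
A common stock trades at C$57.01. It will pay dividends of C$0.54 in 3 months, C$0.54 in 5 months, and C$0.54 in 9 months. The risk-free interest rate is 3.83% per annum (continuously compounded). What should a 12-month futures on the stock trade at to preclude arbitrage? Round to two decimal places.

C$57.58

PV(dividends) I = 0.54·e^(−0.0383·3/12) + 0.54·e^(−0.0383·5/12) + 0.54·e^(−0.0383·9/12)
I = 0.5349 + 0.5315 + 0.5247 = 1.5911
F = (S − I)·e^(rT) = (57.01 − 1.5911) · e^(0.0383·12/12)
= 55.4189 · e^0.038300 = 55.4189 × 1.039043 = C$57.58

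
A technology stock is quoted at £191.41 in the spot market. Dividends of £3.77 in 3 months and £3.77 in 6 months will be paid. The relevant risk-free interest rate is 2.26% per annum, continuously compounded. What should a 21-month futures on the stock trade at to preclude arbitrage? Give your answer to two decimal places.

£191.35

PV(dividends) I = 3.77·e^(−0.0226·3/12) + 3.77·e^(−0.0226·6/12)
I = 3.7488 + 3.7276 = 7.4764
F = (S − I)·e^(rT) = (191.41 − 7.4764) · e^(0.0226·21/12)
= 183.9336 · e^0.039550 = 183.9336 × 1.040343 = £191.35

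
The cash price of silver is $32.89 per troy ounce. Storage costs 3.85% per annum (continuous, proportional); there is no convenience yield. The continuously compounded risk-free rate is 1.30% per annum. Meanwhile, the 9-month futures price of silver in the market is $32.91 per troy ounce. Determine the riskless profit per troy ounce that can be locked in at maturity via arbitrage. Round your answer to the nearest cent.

$1.28 per troy ounce

Fair futures: F* = S·e^(carry·T), with carry = (r + u) = 0.0130 + 0.0385 = 0.0515
F* = 32.89 · e^(0.0515 × 9/12) = 32.89 · e^0.038625 = 32.89 × 1.039381 = $34.1852
Market $32.91 < fair $34.1852: forward underpriced → reverse cash-and-carry (short spot, go long the forward).
At maturity, profit = |F_mkt − F*| = |32.91 − 34.1852| = $1.28 per troy ounce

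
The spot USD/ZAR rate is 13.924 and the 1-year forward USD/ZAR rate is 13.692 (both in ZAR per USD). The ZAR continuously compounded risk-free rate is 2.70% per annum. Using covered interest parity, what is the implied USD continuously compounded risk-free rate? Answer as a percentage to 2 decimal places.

F = S·e^((r_ZAR − r_USD)T) ⇒ r_USD = r_ZAR − ln(F/S)/T
ln(13.692/13.924) = -0.016802; /(12/12) = -0.016802
r_USD = 0.0270 + 0.016802 = 0.043802
r_USD = 4.38%

4.38%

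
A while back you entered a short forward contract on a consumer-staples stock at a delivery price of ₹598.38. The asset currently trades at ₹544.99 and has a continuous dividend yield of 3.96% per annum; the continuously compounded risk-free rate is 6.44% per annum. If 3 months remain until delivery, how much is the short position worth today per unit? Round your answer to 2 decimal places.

Current fair forward for the remaining 3 months: F = S·e^((r − q)·T), (r − q) = 0.0644 − 0.0396 = 0.0248
F = 544.99 · e^(0.0248 × 3/12) = 544.99 × 1.006219 = 548.3793
Value of long forward = (F − K)·e^(−rT) = (548.3793 − 598.38) · e^(−0.0644·3/12)
= -50.0007 × 0.984029 = -49.20
Short position value = −(long value) = ₹49.20

₹49.20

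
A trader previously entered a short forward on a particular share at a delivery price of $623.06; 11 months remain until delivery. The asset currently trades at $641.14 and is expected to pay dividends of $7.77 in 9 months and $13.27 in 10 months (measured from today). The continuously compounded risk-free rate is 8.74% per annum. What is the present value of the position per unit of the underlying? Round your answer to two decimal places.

-$46.44

PV(remaining dividends) I = 7.77·e^(−0.0874·9/12) + 13.27·e^(−0.0874·10/12) = 19.6149
Current forward F = (S − I)·e^(rT) = (641.14 − 19.6149)·e^(0.0874·11/12) = 621.5251 × 1.083413 = 673.3684
Value (long) = (F − K)·e^(−rT) = (673.3684 − 623.06) × 0.923009 = 46.4351
Short position value = −(long value) = -$46.44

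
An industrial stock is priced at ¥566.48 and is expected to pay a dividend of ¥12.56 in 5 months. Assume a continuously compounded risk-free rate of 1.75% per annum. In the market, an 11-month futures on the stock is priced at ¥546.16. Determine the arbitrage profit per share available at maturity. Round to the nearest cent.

PV(dividends) I = 12.56·e^(−0.0175·5/12) = 12.4687
Fair futures F* = (S − I)·e^(rT) = (566.48 − 12.4687)·e^0.016042 = 554.0113 × 1.016171 = 562.9702
Market ¥546.16 < fair 562.9702: forward underpriced → reverse cash-and-carry (short the stock, invest proceeds at r, pay the dividends, go long the forward).
Profit at T = |F_mkt − F*| = |546.16 − 562.9702| = ¥16.81 per share

¥16.81 per share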